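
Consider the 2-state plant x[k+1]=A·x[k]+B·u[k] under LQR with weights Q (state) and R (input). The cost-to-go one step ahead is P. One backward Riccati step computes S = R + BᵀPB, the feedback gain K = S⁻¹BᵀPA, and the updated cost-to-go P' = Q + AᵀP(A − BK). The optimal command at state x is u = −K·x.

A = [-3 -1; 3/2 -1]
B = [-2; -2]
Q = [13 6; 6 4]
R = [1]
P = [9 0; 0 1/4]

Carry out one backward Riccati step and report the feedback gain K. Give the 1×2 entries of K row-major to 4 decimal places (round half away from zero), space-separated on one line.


BᵀP = [-18.0000 -0.5000]
S = R + BᵀPB = [1] + [37.0000] = [38.0000]
BᵀPA = [53.2500 18.5000]
K = S⁻¹·BᵀPA = [1.4013 0.4868]
A−BK = [-0.1974 -0.0263; 4.3026 -0.0263]
AᵀP(A−BK) = [6.9424 0.7007; 0.7007 0.2434]
P' = Q + AᵀP(A−BK) = [19.9424 6.7007; 6.7007 4.2434]
tr(P') = 24.1859

1.4013 0.4868


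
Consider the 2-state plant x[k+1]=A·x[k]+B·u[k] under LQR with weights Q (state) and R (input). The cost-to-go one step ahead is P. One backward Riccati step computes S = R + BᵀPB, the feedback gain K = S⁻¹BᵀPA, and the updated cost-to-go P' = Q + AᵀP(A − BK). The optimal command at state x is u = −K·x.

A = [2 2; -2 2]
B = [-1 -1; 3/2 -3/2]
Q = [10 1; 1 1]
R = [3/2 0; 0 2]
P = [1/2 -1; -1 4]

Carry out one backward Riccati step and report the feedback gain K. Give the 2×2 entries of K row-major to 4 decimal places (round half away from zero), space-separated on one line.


-1.0909 0.3636 0.3209 -0.5775

BᵀP = [-2.0000 7.0000; 1.0000 -5.0000]
S = R + BᵀPB = [3/2 0; 0 2] + [12.5000 -8.5000; -8.5000 6.5000] = [14.0000 -8.5000; -8.5000 8.5000]
BᵀPA = [-18.0000 10.0000; 12.0000 -8.0000]
K = S⁻¹·BᵀPA = [-1.0909 0.3636; 0.3209 -0.5775]
A−BK = [1.2299 1.7861; 0.1176 0.5882]
AᵀP(A−BK) = [2.5134 -0.5241; -0.5241 1.7433]
P' = Q + AᵀP(A−BK) = [12.5134 0.4759; 0.4759 2.7433]
tr(P') = 15.2567


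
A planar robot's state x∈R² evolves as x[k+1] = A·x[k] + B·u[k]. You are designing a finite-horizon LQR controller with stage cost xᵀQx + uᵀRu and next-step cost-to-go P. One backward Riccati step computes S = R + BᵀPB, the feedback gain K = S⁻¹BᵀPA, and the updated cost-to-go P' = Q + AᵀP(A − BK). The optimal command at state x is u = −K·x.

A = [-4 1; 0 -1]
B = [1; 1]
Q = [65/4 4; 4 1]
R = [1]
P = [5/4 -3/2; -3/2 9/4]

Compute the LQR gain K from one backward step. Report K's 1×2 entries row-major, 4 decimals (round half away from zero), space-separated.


BᵀP = [-0.2500 0.7500]
S = R + BᵀPB = [1] + [0.5000] = [1.5000]
BᵀPA = [1.0000 -1.0000]
K = S⁻¹·BᵀPA = [0.6667 -0.6667]
A−BK = [-4.6667 1.6667; -0.6667 -0.3333]
AᵀP(A−BK) = [19.3333 -10.3333; -10.3333 5.8333]
P' = Q + AᵀP(A−BK) = [35.5833 -6.3333; -6.3333 6.8333]
tr(P') = 42.4167

0.6667 -0.6667


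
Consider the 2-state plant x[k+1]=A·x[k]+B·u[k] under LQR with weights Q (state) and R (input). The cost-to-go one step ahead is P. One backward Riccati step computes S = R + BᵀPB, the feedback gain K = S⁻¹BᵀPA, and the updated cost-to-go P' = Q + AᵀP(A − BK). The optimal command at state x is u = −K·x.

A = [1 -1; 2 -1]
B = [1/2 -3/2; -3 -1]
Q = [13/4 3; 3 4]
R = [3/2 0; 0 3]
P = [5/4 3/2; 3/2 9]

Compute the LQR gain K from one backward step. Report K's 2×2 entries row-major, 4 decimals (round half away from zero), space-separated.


-0.5349 0.2330 -0.4517 0.3704

BᵀP = [-3.8750 -26.2500; -3.3750 -11.2500]
S = R + BᵀPB = [3/2 0; 0 3] + [76.8125 32.0625; 32.0625 16.3125] = [78.3125 32.0625; 32.0625 19.3125]
BᵀPA = [-56.3750 30.1250; -25.8750 14.6250]
K = S⁻¹·BᵀPA = [-0.5349 0.2330; -0.4517 0.3704]
A−BK = [0.5899 -0.5609; -0.0565 0.0695]
AᵀP(A−BK) = [1.4051 -1.0288; -1.0288 0.8129]
P' = Q + AᵀP(A−BK) = [4.6551 1.9712; 1.9712 4.8129]
tr(P') = 9.4679


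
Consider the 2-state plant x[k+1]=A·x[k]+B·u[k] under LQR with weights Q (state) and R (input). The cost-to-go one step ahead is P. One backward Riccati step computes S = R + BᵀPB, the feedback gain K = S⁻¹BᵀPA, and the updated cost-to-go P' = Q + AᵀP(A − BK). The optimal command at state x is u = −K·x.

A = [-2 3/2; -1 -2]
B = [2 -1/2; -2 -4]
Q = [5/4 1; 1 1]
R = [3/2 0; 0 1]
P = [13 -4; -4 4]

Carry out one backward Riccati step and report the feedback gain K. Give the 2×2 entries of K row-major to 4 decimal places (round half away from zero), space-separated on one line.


BᵀP = [34.0000 -16.0000; 9.5000 -14.0000]
S = R + BᵀPB = [3/2 0; 0 1] + [100.0000 47.0000; 47.0000 51.2500] = [101.5000 47.0000; 47.0000 52.2500]
BᵀPA = [-52.0000 83.0000; -5.0000 42.2500]
K = S⁻¹·BᵀPA = [-0.8021 0.7598; 0.6258 0.1252]
A−BK = [-0.0829 0.0431; -0.1009 0.0203]
AᵀP(A−BK) = [1.4198 -0.8662; -0.8662 0.9003]
P' = Q + AᵀP(A−BK) = [2.6698 0.1338; 0.1338 1.9003]
tr(P') = 4.5701

-0.8021 0.7598 0.6258 0.1252


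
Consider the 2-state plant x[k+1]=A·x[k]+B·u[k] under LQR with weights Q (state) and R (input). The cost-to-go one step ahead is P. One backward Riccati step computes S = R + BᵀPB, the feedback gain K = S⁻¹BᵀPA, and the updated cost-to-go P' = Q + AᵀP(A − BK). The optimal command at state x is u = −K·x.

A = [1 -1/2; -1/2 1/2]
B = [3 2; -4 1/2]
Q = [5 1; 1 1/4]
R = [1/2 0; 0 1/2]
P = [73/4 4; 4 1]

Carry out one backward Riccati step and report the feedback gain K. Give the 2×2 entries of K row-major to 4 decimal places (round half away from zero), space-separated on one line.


0.1728 -0.1203 0.2467 -0.0636

BᵀP = [38.7500 8.0000; 38.5000 8.5000]
S = R + BᵀPB = [1/2 0; 0 1/2] + [84.2500 81.5000; 81.5000 81.2500] = [84.7500 81.5000; 81.5000 81.7500]
BᵀPA = [34.7500 -15.3750; 34.2500 -15.0000]
K = S⁻¹·BᵀPA = [0.1728 -0.1203; 0.2467 -0.0636]
A−BK = [-0.0118 -0.0120; 0.0679 0.0507]
AᵀP(A−BK) = [0.0461 -0.0179; -0.0179 0.0096]
P' = Q + AᵀP(A−BK) = [5.0461 0.9821; 0.9821 0.2596]
tr(P') = 5.3057


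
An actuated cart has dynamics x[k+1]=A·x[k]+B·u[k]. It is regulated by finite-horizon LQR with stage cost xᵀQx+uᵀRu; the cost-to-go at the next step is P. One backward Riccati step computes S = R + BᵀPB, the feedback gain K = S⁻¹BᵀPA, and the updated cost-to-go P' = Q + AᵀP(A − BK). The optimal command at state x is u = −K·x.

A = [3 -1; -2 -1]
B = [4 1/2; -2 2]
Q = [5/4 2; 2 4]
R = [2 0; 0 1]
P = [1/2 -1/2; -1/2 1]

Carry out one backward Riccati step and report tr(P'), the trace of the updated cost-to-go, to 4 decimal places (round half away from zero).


6.6031

BᵀP = [3.0000 -4.0000; -0.7500 1.7500]
S = R + BᵀPB = [2 0; 0 1] + [20.0000 -6.5000; -6.5000 3.1250] = [22.0000 -6.5000; -6.5000 4.1250]
BᵀPA = [17.0000 1.0000; -5.7500 -1.0000]
K = S⁻¹·BᵀPA = [0.6753 -0.0490; -0.3299 -0.3196]
A−BK = [0.4639 -0.6443; 0.0103 -0.4588]
AᵀP(A−BK) = [1.1237 -0.0052; -0.0052 0.2294]
P' = Q + AᵀP(A−BK) = [2.3737 1.9948; 1.9948 4.2294]
tr(P') = 6.6031


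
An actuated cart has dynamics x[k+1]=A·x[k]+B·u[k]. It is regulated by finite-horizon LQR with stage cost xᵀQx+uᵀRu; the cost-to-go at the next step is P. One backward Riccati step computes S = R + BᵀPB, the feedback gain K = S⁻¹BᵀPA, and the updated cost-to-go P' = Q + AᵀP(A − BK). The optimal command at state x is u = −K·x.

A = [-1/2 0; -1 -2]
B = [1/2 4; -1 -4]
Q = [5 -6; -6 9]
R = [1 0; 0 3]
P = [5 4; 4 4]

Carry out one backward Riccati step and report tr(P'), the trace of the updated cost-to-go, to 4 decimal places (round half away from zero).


26.8968

BᵀP = [-1.5000 -2.0000; 4.0000 0.0000]
S = R + BᵀPB = [1 0; 0 3] + [1.2500 2.0000; 2.0000 16.0000] = [2.2500 2.0000; 2.0000 19.0000]
BᵀPA = [2.7500 4.0000; -2.0000 0.0000]
K = S⁻¹·BᵀPA = [1.4516 1.9613; -0.2581 -0.2065]
A−BK = [-0.1935 -0.1548; -0.5806 -0.8645]
AᵀP(A−BK) = [4.7419 6.1935; 6.1935 8.1548]
P' = Q + AᵀP(A−BK) = [9.7419 0.1935; 0.1935 17.1548]
tr(P') = 26.8968


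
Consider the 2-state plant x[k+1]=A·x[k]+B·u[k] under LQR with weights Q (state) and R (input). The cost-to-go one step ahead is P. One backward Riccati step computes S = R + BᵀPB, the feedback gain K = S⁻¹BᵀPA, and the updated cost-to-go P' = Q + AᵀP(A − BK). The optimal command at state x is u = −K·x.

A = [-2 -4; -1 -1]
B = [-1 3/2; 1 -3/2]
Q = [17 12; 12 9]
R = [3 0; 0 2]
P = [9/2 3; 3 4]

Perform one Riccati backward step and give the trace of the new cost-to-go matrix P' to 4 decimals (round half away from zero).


150.8969

BᵀP = [-1.5000 1.0000; 2.2500 -1.5000]
S = R + BᵀPB = [3 0; 0 2] + [2.5000 -3.7500; -3.7500 5.6250] = [5.5000 -3.7500; -3.7500 7.6250]
BᵀPA = [2.0000 5.0000; -3.0000 -7.5000]
K = S⁻¹·BᵀPA = [0.1435 0.3587; -0.3229 -0.8072]
A−BK = [-1.3722 -2.4305; -1.6278 -2.5695]
AᵀP(A−BK) = [32.7444 54.8610; 54.8610 92.1525]
P' = Q + AᵀP(A−BK) = [49.7444 66.8610; 66.8610 101.1525]
tr(P') = 150.8969


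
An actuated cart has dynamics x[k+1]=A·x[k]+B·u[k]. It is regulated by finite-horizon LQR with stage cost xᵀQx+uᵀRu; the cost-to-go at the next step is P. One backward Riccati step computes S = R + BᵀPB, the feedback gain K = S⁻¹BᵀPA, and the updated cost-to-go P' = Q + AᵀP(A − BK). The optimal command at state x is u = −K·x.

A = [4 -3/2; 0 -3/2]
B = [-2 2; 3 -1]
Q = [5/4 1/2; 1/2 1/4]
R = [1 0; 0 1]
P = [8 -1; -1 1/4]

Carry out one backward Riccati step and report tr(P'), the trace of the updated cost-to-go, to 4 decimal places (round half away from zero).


BᵀP = [-19.0000 2.7500; 17.0000 -2.2500]
S = R + BᵀPB = [1 0; 0 1] + [46.2500 -40.7500; -40.7500 36.2500] = [47.2500 -40.7500; -40.7500 37.2500]
BᵀPA = [-76.0000 24.3750; 68.0000 -22.1250]
K = S⁻¹·BᵀPA = [-0.6030 0.0641; 1.1658 -0.5239]
A−BK = [0.4623 -0.3241; 2.9749 -2.2161]
AᵀP(A−BK) = [2.8945 -1.5075; -1.5075 0.9102]
P' = Q + AᵀP(A−BK) = [4.1445 -1.0075; -1.0075 1.1602]
tr(P') = 5.3046

5.3046


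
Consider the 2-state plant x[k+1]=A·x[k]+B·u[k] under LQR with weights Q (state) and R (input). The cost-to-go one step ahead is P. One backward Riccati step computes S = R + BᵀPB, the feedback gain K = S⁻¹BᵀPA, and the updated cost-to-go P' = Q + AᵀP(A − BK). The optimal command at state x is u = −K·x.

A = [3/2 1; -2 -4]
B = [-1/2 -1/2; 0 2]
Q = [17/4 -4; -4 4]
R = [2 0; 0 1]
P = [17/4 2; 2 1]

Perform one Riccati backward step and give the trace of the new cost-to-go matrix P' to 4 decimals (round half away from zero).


10.9856

BᵀP = [-2.1250 -1.0000; 1.8750 1.0000]
S = R + BᵀPB = [2 0; 0 1] + [1.0625 -0.9375; -0.9375 1.0625] = [3.0625 -0.9375; -0.9375 2.0625]
BᵀPA = [-1.1875 1.8750; 0.8125 -2.1250]
K = S⁻¹·BᵀPA = [-0.3103 0.3448; 0.2529 -0.8736]
A−BK = [1.4713 0.7356; -2.5057 -2.2529]
AᵀP(A−BK) = [0.9885 -0.5057; -0.5057 1.7471]
P' = Q + AᵀP(A−BK) = [5.2385 -4.5057; -4.5057 5.7471]
tr(P') = 10.9856


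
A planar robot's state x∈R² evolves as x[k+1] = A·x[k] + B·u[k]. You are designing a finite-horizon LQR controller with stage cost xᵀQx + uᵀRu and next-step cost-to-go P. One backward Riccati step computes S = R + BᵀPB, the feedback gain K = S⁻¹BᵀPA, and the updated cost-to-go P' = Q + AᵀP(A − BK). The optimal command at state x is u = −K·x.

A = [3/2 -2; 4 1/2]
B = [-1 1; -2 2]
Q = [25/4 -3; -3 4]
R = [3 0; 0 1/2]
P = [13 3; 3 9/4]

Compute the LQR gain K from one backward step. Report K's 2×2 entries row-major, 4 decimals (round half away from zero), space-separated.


-0.2427 0.1421 1.4564 -0.8527

BᵀP = [-19.0000 -7.5000; 19.0000 7.5000]
S = R + BᵀPB = [3 0; 0 1/2] + [34.0000 -34.0000; -34.0000 34.0000] = [37.0000 -34.0000; -34.0000 34.5000]
BᵀPA = [-58.5000 34.2500; 58.5000 -34.2500]
K = S⁻¹·BᵀPA = [-0.2427 0.1421; 1.4564 -0.8527]
A−BK = [-0.1992 -1.0052; 0.6017 2.4896]
AᵀP(A−BK) = [1.8485 1.9466; 1.9466 12.4901]
P' = Q + AᵀP(A−BK) = [8.0985 -1.0534; -1.0534 16.4901]
tr(P') = 24.5887


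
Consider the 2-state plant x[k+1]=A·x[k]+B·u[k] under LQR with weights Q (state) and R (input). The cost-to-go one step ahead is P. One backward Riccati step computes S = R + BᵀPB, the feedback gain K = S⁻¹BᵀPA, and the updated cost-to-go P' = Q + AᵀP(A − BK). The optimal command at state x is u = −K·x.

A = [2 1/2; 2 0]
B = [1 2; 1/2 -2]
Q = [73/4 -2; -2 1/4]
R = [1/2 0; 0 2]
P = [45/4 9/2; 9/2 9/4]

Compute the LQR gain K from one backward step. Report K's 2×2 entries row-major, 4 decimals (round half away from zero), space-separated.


BᵀP = [13.5000 5.6250; 13.5000 4.5000]
S = R + BᵀPB = [1/2 0; 0 2] + [16.3125 15.7500; 15.7500 18.0000] = [16.8125 15.7500; 15.7500 20.0000]
BᵀPA = [38.2500 6.7500; 36.0000 6.7500]
K = S⁻¹·BᵀPA = [2.2452 0.3253; 0.0319 0.0813]
A−BK = [-0.3090 0.0120; 0.9412 0.0000]
AᵀP(A−BK) = [2.9724 0.3795; 0.3795 0.0678]
P' = Q + AᵀP(A−BK) = [21.2224 -1.6205; -1.6205 0.3178]
tr(P') = 21.5401

2.2452 0.3253 0.0319 0.0813


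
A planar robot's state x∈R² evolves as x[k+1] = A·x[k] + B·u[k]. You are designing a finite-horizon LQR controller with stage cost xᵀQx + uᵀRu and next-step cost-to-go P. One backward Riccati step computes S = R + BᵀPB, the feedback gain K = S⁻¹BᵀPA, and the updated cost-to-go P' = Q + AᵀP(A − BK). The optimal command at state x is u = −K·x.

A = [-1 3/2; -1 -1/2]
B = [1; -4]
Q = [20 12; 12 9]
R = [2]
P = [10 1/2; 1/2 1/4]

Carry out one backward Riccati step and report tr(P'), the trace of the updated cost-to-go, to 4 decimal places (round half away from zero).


44.8698

BᵀP = [8.0000 -0.5000]
S = R + BᵀPB = [2] + [10.0000] = [12.0000]
BᵀPA = [-7.5000 12.2500]
K = S⁻¹·BᵀPA = [-0.6250 1.0208]
A−BK = [-0.3750 0.4792; -3.5000 3.5833]
AᵀP(A−BK) = [6.5625 -7.7188; -7.7188 9.3073]
P' = Q + AᵀP(A−BK) = [26.5625 4.2813; 4.2813 18.3073]
tr(P') = 44.8698


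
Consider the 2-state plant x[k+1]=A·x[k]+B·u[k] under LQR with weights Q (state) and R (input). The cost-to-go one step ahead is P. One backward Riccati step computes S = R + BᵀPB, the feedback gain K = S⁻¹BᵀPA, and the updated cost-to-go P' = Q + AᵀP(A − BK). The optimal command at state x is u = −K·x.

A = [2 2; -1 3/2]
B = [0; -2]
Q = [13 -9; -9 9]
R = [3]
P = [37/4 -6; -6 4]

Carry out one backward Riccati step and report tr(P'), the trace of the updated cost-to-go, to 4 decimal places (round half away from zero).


BᵀP = [12.0000 -8.0000]
S = R + BᵀPB = [3] + [16.0000] = [19.0000]
BᵀPA = [32.0000 12.0000]
K = S⁻¹·BᵀPA = [1.6842 0.6316]
A−BK = [2.0000 2.0000; 2.3684 2.7632]
AᵀP(A−BK) = [11.1053 4.7895; 4.7895 2.4211]
P' = Q + AᵀP(A−BK) = [24.1053 -4.2105; -4.2105 11.4211]
tr(P') = 35.5263

35.5263


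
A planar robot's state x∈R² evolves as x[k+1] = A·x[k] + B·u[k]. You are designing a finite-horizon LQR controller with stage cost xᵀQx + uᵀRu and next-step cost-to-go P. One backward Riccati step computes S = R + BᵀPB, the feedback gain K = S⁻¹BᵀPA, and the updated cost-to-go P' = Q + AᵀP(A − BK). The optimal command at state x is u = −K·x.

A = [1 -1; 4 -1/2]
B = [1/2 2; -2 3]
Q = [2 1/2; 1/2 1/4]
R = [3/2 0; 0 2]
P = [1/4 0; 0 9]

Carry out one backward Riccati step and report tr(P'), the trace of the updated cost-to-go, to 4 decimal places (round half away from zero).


BᵀP = [0.1250 -18.0000; 0.5000 27.0000]
S = R + BᵀPB = [3/2 0; 0 2] + [36.0625 -53.7500; -53.7500 82.0000] = [37.5625 -53.7500; -53.7500 84.0000]
BᵀPA = [-71.8750 8.8750; 108.5000 -14.0000]
K = S⁻¹·BᵀPA = [-0.7725 -0.0263; 0.7974 -0.1835]
A−BK = [-0.2085 -0.6199; 0.0629 -0.0021]
AᵀP(A−BK) = [2.2132 -0.2310; -0.2310 0.1645]
P' = Q + AᵀP(A−BK) = [4.2132 0.2690; 0.2690 0.4145]
tr(P') = 4.6277

4.6277


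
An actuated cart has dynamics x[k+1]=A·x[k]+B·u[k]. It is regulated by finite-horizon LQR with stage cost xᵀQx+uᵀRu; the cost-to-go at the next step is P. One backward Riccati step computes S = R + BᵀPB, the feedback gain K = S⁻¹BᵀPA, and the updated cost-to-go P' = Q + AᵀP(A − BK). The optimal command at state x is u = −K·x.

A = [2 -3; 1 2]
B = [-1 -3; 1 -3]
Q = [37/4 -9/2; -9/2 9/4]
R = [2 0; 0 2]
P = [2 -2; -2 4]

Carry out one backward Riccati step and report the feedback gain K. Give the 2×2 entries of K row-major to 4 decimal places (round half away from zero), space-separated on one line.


-0.3725 2.0000 -0.4118 0.0000

BᵀP = [-4.0000 6.0000; 0.0000 -6.0000]
S = R + BᵀPB = [2 0; 0 2] + [10.0000 -6.0000; -6.0000 18.0000] = [12.0000 -6.0000; -6.0000 20.0000]
BᵀPA = [-2.0000 24.0000; -6.0000 -12.0000]
K = S⁻¹·BᵀPA = [-0.3725 2.0000; -0.4118 0.0000]
A−BK = [0.3922 -1.0000; 0.1373 0.0000]
AᵀP(A−BK) = [0.7843 -2.0000; -2.0000 10.0000]
P' = Q + AᵀP(A−BK) = [10.0343 -6.5000; -6.5000 12.2500]
tr(P') = 22.2843


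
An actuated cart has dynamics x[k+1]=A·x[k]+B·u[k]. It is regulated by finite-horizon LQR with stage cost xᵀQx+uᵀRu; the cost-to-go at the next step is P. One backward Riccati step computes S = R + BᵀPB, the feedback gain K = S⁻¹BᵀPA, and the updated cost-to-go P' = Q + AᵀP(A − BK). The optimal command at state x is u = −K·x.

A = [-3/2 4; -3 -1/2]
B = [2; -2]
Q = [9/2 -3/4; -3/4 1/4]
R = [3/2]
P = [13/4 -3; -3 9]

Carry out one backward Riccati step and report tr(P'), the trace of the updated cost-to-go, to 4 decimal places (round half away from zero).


42.6539

BᵀP = [12.5000 -24.0000]
S = R + BᵀPB = [3/2] + [73.0000] = [74.5000]
BᵀPA = [53.2500 62.0000]
K = S⁻¹·BᵀPA = [0.7148 0.8322]
A−BK = [-2.9295 2.3356; -1.5705 1.1644]
AᵀP(A−BK) = [23.2513 -16.5654; -16.5654 14.6527]
P' = Q + AᵀP(A−BK) = [27.7513 -17.3154; -17.3154 14.9027]
tr(P') = 42.6539


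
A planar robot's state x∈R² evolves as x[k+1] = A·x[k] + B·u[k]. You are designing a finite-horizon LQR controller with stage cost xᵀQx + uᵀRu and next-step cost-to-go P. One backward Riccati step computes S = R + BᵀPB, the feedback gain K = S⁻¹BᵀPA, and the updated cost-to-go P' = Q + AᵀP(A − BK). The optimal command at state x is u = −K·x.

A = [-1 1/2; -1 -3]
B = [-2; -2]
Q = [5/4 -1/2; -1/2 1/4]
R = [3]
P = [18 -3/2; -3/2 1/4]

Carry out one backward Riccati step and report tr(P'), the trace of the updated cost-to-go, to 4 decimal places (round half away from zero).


BᵀP = [-33.0000 2.5000]
S = R + BᵀPB = [3] + [61.0000] = [64.0000]
BᵀPA = [30.5000 -24.0000]
K = S⁻¹·BᵀPA = [0.4766 -0.3750]
A−BK = [-0.0469 -0.2500; -0.0469 -3.7500]
AᵀP(A−BK) = [0.7148 -0.5625; -0.5625 2.2500]
P' = Q + AᵀP(A−BK) = [1.9648 -1.0625; -1.0625 2.5000]
tr(P') = 4.4648

4.4648


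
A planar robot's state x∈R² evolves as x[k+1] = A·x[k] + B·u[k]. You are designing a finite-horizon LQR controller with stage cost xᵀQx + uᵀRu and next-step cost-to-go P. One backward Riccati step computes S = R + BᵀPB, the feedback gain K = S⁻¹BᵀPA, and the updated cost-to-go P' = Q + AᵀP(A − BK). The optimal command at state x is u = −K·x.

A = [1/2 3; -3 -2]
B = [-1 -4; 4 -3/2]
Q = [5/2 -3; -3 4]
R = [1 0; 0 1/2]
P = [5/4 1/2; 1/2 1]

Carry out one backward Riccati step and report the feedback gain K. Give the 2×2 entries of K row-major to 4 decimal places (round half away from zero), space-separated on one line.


-0.6679 -0.6473 0.0735 -0.5423

BᵀP = [0.7500 3.5000; -5.7500 -3.5000]
S = R + BᵀPB = [1 0; 0 1/2] + [13.2500 -8.2500; -8.2500 28.2500] = [14.2500 -8.2500; -8.2500 28.7500]
BᵀPA = [-10.1250 -4.7500; 7.6250 -10.2500]
K = S⁻¹·BᵀPA = [-0.6679 -0.6473; 0.0735 -0.5423]
A−BK = [0.1262 0.1837; -0.2179 -0.2243]
AᵀP(A−BK) = [0.4887 0.4561; 0.4561 0.6173]
P' = Q + AᵀP(A−BK) = [2.9887 -2.5439; -2.5439 4.6173]
tr(P') = 7.6060


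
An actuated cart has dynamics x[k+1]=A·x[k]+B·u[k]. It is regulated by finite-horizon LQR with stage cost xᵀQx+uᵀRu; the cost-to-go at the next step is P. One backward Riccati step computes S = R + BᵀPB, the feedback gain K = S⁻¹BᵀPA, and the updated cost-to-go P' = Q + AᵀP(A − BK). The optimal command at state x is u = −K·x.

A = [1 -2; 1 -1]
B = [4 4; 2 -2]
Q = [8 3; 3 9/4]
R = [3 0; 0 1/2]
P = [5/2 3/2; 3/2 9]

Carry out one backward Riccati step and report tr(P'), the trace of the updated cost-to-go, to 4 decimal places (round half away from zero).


11.3953

BᵀP = [13.0000 24.0000; 7.0000 -12.0000]
S = R + BᵀPB = [3 0; 0 1/2] + [100.0000 4.0000; 4.0000 52.0000] = [103.0000 4.0000; 4.0000 52.5000]
BᵀPA = [37.0000 -50.0000; -5.0000 -2.0000]
K = S⁻¹·BᵀPA = [0.3640 -0.4854; -0.1230 -0.0011]
A−BK = [0.0359 -0.0540; 0.0261 -0.0314]
AᵀP(A−BK) = [0.4172 -0.5460; -0.5460 0.7281]
P' = Q + AᵀP(A−BK) = [8.4172 2.4540; 2.4540 2.9781]
tr(P') = 11.3953


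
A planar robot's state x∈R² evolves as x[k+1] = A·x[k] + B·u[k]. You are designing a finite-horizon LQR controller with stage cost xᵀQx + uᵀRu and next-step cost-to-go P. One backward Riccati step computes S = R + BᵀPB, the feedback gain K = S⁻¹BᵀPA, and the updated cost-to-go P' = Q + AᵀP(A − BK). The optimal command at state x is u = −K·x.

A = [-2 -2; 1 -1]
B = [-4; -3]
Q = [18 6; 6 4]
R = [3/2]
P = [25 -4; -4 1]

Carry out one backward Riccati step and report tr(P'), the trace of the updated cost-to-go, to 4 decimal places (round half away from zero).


BᵀP = [-88.0000 13.0000]
S = R + BᵀPB = [3/2] + [313.0000] = [314.5000]
BᵀPA = [189.0000 163.0000]
K = S⁻¹·BᵀPA = [0.6010 0.5183]
A−BK = [0.4038 0.0731; 2.8029 0.5548]
AᵀP(A−BK) = [3.4197 1.0445; 1.0445 0.5199]
P' = Q + AᵀP(A−BK) = [21.4197 7.0445; 7.0445 4.5199]
tr(P') = 25.9396

25.9396


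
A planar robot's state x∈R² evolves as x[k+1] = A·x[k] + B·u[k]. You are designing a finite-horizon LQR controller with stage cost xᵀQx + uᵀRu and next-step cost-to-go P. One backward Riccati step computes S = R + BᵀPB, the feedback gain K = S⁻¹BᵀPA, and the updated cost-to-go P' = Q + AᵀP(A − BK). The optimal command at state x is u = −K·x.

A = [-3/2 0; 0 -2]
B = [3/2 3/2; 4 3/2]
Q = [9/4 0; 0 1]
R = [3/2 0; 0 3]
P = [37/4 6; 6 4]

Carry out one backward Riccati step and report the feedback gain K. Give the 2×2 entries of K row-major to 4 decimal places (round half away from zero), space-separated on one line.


-0.2821 -0.2808 -0.1288 -0.0588

BᵀP = [37.8750 25.0000; 22.8750 15.0000]
S = R + BᵀPB = [3/2 0; 0 3] + [156.8125 94.3125; 94.3125 56.8125] = [158.3125 94.3125; 94.3125 59.8125]
BᵀPA = [-56.8125 -50.0000; -34.3125 -30.0000]
K = S⁻¹·BᵀPA = [-0.2821 -0.2808; -0.1288 -0.0588]
A−BK = [-0.8836 0.5094; 1.3217 -0.7886]
AᵀP(A−BK) = [0.3644 0.0294; 0.0294 0.1959]
P' = Q + AᵀP(A−BK) = [2.6144 0.0294; 0.0294 1.1959]
tr(P') = 3.8103


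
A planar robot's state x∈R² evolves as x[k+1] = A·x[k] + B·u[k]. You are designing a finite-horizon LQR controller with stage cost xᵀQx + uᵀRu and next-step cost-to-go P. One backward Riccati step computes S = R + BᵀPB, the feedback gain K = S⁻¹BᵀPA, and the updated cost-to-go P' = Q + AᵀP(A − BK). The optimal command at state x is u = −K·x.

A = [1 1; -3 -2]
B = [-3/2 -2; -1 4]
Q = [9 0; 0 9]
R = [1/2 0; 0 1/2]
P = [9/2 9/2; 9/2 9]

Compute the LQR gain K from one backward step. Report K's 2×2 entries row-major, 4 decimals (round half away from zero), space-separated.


BᵀP = [-11.2500 -15.7500; 9.0000 27.0000]
S = R + BᵀPB = [1/2 0; 0 1/2] + [32.6250 -40.5000; -40.5000 90.0000] = [33.1250 -40.5000; -40.5000 90.5000]
BᵀPA = [36.0000 20.2500; -72.0000 -45.0000]
K = S⁻¹·BᵀPA = [0.2519 0.0075; -0.6828 -0.4939]
A−BK = [0.0122 0.0234; -0.0167 -0.0169]
AᵀP(A−BK) = [0.2662 0.1707; 0.1707 0.1235]
P' = Q + AᵀP(A−BK) = [9.2662 0.1707; 0.1707 9.1235]
tr(P') = 18.3897

0.2519 0.0075 -0.6828 -0.4939


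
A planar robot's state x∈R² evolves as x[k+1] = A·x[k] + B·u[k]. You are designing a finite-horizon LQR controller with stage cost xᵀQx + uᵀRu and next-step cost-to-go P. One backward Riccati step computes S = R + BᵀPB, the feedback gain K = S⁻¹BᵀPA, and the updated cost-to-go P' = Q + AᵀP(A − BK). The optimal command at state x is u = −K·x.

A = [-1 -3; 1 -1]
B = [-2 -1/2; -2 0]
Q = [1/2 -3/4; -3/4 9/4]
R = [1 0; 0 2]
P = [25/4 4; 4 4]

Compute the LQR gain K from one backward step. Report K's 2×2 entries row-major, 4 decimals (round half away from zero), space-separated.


BᵀP = [-20.5000 -16.0000; -3.1250 -2.0000]
S = R + BᵀPB = [1 0; 0 2] + [73.0000 10.2500; 10.2500 1.5625] = [74.0000 10.2500; 10.2500 3.5625]
BᵀPA = [4.5000 77.5000; 1.1250 11.3750]
K = S⁻¹·BᵀPA = [0.0284 1.0059; 0.2341 0.2988]
A−BK = [-0.8262 -0.8388; 1.0568 1.0118]
AᵀP(A−BK) = [1.8589 1.8873; 1.8873 2.8932]
P' = Q + AᵀP(A−BK) = [2.3589 1.1373; 1.1373 5.1432]
tr(P') = 7.5021

0.0284 1.0059 0.2341 0.2988


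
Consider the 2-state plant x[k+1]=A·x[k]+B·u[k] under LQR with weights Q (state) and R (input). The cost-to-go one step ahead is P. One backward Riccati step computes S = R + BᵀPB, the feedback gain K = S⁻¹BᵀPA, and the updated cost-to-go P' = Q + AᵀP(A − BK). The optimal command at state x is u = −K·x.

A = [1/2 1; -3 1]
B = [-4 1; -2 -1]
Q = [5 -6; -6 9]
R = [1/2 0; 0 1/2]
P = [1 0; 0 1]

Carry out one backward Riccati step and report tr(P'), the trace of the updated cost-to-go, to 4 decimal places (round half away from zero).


15.9987

BᵀP = [-4.0000 -2.0000; 1.0000 -1.0000]
S = R + BᵀPB = [1/2 0; 0 1/2] + [20.0000 -2.0000; -2.0000 2.0000] = [20.5000 -2.0000; -2.0000 2.5000]
BᵀPA = [4.0000 -6.0000; 3.5000 0.0000]
K = S⁻¹·BᵀPA = [0.3598 -0.3175; 1.6878 -0.2540]
A−BK = [0.2513 -0.0159; -0.5926 0.1111]
AᵀP(A−BK) = [1.9034 -0.3413; -0.3413 0.0952]
P' = Q + AᵀP(A−BK) = [6.9034 -6.3413; -6.3413 9.0952]
tr(P') = 15.9987


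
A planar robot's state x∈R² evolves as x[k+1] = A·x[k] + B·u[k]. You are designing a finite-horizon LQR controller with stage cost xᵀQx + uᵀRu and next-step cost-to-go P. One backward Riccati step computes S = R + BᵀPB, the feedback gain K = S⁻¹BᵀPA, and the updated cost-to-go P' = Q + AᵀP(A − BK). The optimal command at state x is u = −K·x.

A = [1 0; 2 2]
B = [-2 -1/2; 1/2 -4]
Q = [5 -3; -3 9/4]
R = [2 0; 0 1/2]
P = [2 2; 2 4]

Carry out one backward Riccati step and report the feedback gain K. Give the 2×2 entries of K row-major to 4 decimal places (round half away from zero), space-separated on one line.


-0.2436 0.0737 -0.5573 -0.4753

BᵀP = [-3.0000 -2.0000; -9.0000 -17.0000]
S = R + BᵀPB = [2 0; 0 1/2] + [5.0000 9.5000; 9.5000 72.5000] = [7.0000 9.5000; 9.5000 73.0000]
BᵀPA = [-7.0000 -4.0000; -43.0000 -34.0000]
K = S⁻¹·BᵀPA = [-0.2436 0.0737; -0.5573 -0.4753]
A−BK = [0.2341 -0.0903; -0.1075 0.0618]
AᵀP(A−BK) = [0.3292 0.0761; 0.0761 0.1331]
P' = Q + AᵀP(A−BK) = [5.3292 -2.9239; -2.9239 2.3831]
tr(P') = 7.7123


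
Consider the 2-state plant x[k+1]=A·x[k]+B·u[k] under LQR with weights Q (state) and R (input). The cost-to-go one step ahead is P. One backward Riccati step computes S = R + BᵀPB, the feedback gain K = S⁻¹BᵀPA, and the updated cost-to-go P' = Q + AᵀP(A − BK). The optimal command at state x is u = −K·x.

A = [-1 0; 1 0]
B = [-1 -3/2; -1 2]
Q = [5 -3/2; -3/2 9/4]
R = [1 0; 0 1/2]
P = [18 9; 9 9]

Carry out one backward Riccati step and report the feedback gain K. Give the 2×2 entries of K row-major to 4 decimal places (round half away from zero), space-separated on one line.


BᵀP = [-27.0000 -18.0000; -9.0000 4.5000]
S = R + BᵀPB = [1 0; 0 1/2] + [45.0000 4.5000; 4.5000 22.5000] = [46.0000 4.5000; 4.5000 23.0000]
BᵀPA = [9.0000 0.0000; 13.5000 0.0000]
K = S⁻¹·BᵀPA = [0.1409 0.0000; 0.5594 0.0000]
A−BK = [-0.0200 0.0000; 0.0222 0.0000]
AᵀP(A−BK) = [0.1800 0.0000; 0.0000 0.0000]
P' = Q + AᵀP(A−BK) = [5.1800 -1.5000; -1.5000 2.2500]
tr(P') = 7.4300

0.1409 0.0000 0.5594 0.0000


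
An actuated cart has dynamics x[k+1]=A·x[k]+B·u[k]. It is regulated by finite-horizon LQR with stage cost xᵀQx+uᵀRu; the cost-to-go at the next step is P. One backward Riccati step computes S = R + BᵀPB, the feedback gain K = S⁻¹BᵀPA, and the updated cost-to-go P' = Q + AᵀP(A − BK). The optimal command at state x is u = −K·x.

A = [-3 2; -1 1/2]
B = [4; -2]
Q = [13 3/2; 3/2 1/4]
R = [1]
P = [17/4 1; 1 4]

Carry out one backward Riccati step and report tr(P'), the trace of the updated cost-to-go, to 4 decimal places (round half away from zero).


BᵀP = [15.0000 -4.0000]
S = R + BᵀPB = [1] + [68.0000] = [69.0000]
BᵀPA = [-41.0000 28.0000]
K = S⁻¹·BᵀPA = [-0.5942 0.4058]
A−BK = [-0.6232 0.3768; -2.1884 1.3116]
AᵀP(A−BK) = [23.8877 -14.3623; -14.3623 8.6377]
P' = Q + AᵀP(A−BK) = [36.8877 -12.8623; -12.8623 8.8877]
tr(P') = 45.7754

45.7754


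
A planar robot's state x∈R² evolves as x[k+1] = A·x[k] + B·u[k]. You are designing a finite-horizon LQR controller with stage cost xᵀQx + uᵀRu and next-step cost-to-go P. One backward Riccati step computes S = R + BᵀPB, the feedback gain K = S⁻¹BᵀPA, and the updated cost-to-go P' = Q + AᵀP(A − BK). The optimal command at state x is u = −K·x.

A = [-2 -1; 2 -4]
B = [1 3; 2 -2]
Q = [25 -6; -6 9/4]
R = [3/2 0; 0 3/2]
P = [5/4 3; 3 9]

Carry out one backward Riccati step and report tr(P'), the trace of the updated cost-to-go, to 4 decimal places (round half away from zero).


32.4359

BᵀP = [7.2500 21.0000; -2.2500 -9.0000]
S = R + BᵀPB = [3/2 0; 0 3/2] + [49.2500 -20.2500; -20.2500 11.2500] = [50.7500 -20.2500; -20.2500 12.7500]
BᵀPA = [27.5000 -91.2500; -13.5000 38.2500]
K = S⁻¹·BᵀPA = [0.3259 -1.6408; -0.5411 0.3940]
A−BK = [-0.7025 -0.5411; 0.2658 0.0696]
AᵀP(A−BK) = [0.7310 -1.0585; -1.0585 4.4549]
P' = Q + AᵀP(A−BK) = [25.7310 -7.0585; -7.0585 6.7049]
tr(P') = 32.4359


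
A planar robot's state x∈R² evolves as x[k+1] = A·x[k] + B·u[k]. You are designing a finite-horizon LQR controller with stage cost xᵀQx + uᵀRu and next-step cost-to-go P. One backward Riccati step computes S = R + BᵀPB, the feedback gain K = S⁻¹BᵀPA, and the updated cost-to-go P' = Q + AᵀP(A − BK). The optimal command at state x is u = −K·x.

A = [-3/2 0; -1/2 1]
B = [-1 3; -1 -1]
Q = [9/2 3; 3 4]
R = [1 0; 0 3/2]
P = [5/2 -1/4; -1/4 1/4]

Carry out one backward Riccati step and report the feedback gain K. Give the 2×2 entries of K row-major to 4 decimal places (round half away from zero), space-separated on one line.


BᵀP = [-2.2500 0.0000; 7.7500 -1.0000]
S = R + BᵀPB = [1 0; 0 3/2] + [2.2500 -6.7500; -6.7500 24.2500] = [3.2500 -6.7500; -6.7500 25.7500]
BᵀPA = [3.3750 0.0000; -11.1250 -1.0000]
K = S⁻¹·BᵀPA = [0.3098 -0.1770; -0.3508 -0.0852]
A−BK = [-0.1377 0.0787; -0.5410 0.7377]
AᵀP(A−BK) = [0.3639 -0.1008; -0.1008 0.1648]
P' = Q + AᵀP(A−BK) = [4.8639 2.8992; 2.8992 4.1648]
tr(P') = 9.0287

0.3098 -0.1770 -0.3508 -0.0852


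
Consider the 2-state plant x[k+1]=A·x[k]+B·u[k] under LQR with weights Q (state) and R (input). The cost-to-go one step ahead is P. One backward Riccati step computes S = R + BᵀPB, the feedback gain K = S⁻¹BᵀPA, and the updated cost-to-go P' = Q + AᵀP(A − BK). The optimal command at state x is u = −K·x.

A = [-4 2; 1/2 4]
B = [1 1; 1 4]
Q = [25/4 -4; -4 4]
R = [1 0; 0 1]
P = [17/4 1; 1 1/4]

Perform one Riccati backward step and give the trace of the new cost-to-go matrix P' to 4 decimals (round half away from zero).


BᵀP = [5.2500 1.2500; 8.2500 2.0000]
S = R + BᵀPB = [1 0; 0 1] + [6.5000 10.2500; 10.2500 16.2500] = [7.5000 10.2500; 10.2500 17.2500]
BᵀPA = [-20.3750 15.5000; -32.0000 24.5000]
K = S⁻¹·BᵀPA = [-0.9653 0.6684; -1.2815 1.0231]
A−BK = [-1.7532 0.3085; 6.5913 -0.7609]
AᵀP(A−BK) = [3.3869 -2.1414; -2.1414 1.5733]
P' = Q + AᵀP(A−BK) = [9.6369 -6.1414; -6.1414 5.5733]
tr(P') = 15.2102

15.2102


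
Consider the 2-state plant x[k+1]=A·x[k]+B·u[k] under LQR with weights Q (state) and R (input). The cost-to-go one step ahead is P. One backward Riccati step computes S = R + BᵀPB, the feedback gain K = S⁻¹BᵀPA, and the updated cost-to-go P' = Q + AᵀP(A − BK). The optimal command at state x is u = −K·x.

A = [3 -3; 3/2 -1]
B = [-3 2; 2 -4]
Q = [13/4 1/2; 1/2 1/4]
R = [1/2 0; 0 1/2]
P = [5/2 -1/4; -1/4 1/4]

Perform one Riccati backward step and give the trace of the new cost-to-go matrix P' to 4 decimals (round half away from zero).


6.6233

BᵀP = [-8.0000 1.2500; 6.0000 -1.5000]
S = R + BᵀPB = [1/2 0; 0 1/2] + [26.5000 -21.0000; -21.0000 18.0000] = [27.0000 -21.0000; -21.0000 18.5000]
BᵀPA = [-22.1250 22.7500; 15.7500 -16.5000]
K = S⁻¹·BᵀPA = [-1.3429 1.2714; -0.6731 0.5513]
A−BK = [0.3173 -0.2885; 1.4936 -1.3376]
AᵀP(A−BK) = [1.7007 -1.5537; -1.5537 1.4225]
P' = Q + AᵀP(A−BK) = [4.9507 -1.0537; -1.0537 1.6725]
tr(P') = 6.6233


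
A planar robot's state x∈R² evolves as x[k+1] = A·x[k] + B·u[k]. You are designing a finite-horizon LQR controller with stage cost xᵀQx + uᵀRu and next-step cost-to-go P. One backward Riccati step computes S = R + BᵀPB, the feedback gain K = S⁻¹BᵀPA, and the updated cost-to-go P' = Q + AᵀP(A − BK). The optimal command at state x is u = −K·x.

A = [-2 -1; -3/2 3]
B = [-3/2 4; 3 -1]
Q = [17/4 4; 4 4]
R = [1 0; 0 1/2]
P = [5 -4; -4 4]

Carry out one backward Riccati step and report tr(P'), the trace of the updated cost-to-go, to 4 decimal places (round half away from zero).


9.7783

BᵀP = [-19.5000 18.0000; 24.0000 -20.0000]
S = R + BᵀPB = [1 0; 0 1/2] + [83.2500 -96.0000; -96.0000 116.0000] = [84.2500 -96.0000; -96.0000 116.5000]
BᵀPA = [12.0000 73.5000; -18.0000 -84.0000]
K = S⁻¹·BᵀPA = [-0.5508 0.8325; -0.6084 -0.0351]
A−BK = [-0.3927 0.3889; -0.4560 0.4676]
AᵀP(A−BK) = [0.6587 -0.6205; -0.6205 0.8696]
P' = Q + AᵀP(A−BK) = [4.9087 3.3795; 3.3795 4.8696]
tr(P') = 9.7783


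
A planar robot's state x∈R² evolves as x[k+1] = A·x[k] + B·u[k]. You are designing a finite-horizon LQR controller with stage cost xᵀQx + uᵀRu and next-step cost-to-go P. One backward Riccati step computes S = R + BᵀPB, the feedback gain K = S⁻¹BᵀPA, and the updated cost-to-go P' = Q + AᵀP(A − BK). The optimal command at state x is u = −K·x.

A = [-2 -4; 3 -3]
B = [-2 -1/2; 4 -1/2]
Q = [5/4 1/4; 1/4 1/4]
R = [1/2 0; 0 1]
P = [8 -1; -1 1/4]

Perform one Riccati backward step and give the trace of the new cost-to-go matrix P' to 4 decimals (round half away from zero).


10.6119

BᵀP = [-20.0000 3.0000; -3.5000 0.3750]
S = R + BᵀPB = [1/2 0; 0 1] + [52.0000 8.5000; 8.5000 1.5625] = [52.5000 8.5000; 8.5000 2.5625]
BᵀPA = [49.0000 71.0000; 8.1250 12.8750]
K = S⁻¹·BᵀPA = [0.9072 1.1641; 0.1616 1.1631]
A−BK = [-0.1049 -1.0903; -0.5479 -7.0748]
AᵀP(A−BK) = [0.4857 1.2604; 1.2604 8.6262]
P' = Q + AᵀP(A−BK) = [1.7357 1.5104; 1.5104 8.8762]
tr(P') = 10.6119


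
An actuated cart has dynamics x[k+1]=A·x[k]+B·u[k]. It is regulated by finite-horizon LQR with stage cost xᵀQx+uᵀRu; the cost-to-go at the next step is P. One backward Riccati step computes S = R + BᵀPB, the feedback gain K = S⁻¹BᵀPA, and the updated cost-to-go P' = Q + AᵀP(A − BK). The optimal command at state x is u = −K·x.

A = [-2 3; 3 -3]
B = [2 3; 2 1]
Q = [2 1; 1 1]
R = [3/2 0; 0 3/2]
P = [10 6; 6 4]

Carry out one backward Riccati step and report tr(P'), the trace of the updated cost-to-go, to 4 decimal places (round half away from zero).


BᵀP = [32.0000 20.0000; 36.0000 22.0000]
S = R + BᵀPB = [3/2 0; 0 3/2] + [104.0000 116.0000; 116.0000 130.0000] = [105.5000 116.0000; 116.0000 131.5000]
BᵀPA = [-4.0000 36.0000; -6.0000 42.0000]
K = S⁻¹·BᵀPA = [0.4074 -0.3307; -0.4050 0.6111]
A−BK = [-1.5998 1.8280; 2.5902 -2.9497]
AᵀP(A−BK) = [3.1995 -3.6561; -3.6561 4.2385]
P' = Q + AᵀP(A−BK) = [5.1995 -2.6561; -2.6561 5.2385]
tr(P') = 10.4380

10.4380


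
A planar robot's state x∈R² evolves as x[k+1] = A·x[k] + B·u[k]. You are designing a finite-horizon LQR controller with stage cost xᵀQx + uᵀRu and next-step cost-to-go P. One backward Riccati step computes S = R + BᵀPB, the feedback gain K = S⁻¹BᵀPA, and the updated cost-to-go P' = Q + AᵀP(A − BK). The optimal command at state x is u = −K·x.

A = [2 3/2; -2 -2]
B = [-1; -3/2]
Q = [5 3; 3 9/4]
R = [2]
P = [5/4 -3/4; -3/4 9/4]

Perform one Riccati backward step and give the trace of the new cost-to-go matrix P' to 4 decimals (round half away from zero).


BᵀP = [-0.1250 -2.6250]
S = R + BᵀPB = [2] + [4.0625] = [6.0625]
BᵀPA = [5.0000 5.0625]
K = S⁻¹·BᵀPA = [0.8247 0.8351]
A−BK = [2.8247 2.3351; -0.7629 -0.7474]
AᵀP(A−BK) = [15.8763 13.8247; 13.8247 12.0851]
P' = Q + AᵀP(A−BK) = [20.8763 16.8247; 16.8247 14.3351]
tr(P') = 35.2113

35.2113


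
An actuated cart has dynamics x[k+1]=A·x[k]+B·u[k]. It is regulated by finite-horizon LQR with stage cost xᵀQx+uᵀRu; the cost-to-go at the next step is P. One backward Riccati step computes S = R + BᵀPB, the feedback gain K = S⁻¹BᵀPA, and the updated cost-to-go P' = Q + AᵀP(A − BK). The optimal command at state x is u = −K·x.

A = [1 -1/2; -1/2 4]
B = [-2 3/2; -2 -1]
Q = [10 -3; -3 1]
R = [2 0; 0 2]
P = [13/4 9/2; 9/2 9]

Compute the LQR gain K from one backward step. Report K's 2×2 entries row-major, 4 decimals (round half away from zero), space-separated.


-0.0377 -1.1072 0.3411 -1.0463

BᵀP = [-15.5000 -27.0000; 0.3750 -2.2500]
S = R + BᵀPB = [2 0; 0 2] + [85.0000 3.7500; 3.7500 2.8125] = [87.0000 3.7500; 3.7500 4.8125]
BᵀPA = [-2.0000 -100.2500; 1.5000 -9.1875]
K = S⁻¹·BᵀPA = [-0.0377 -1.1072; 0.3411 -1.0463]
A−BK = [0.4130 -1.1449; -0.2343 0.7393]
AᵀP(A−BK) = [0.4130 -1.1449; -1.1449 6.2027]
P' = Q + AᵀP(A−BK) = [10.4130 -4.1449; -4.1449 7.2027]
tr(P') = 17.6157


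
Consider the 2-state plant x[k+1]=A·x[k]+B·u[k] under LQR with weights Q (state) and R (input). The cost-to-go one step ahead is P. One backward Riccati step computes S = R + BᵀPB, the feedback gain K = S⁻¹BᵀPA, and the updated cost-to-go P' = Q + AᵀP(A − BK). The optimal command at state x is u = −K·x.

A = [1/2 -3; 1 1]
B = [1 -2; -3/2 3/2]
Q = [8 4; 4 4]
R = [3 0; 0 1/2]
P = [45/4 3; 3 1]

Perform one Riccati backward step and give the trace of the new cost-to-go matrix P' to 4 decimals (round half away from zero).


14.5585

BᵀP = [6.7500 1.5000; -18.0000 -4.5000]
S = R + BᵀPB = [3 0; 0 1/2] + [4.5000 -11.2500; -11.2500 29.2500] = [7.5000 -11.2500; -11.2500 29.7500]
BᵀPA = [4.8750 -18.7500; -13.5000 49.5000]
K = S⁻¹·BᵀPA = [-0.0709 -0.0097; -0.4806 1.6602]
A−BK = [-0.3903 0.3301; 1.6146 -1.5049]
AᵀP(A−BK) = [0.6701 -0.9150; -0.9150 1.8883]
P' = Q + AᵀP(A−BK) = [8.6701 3.0850; 3.0850 5.8883]
tr(P') = 14.5585


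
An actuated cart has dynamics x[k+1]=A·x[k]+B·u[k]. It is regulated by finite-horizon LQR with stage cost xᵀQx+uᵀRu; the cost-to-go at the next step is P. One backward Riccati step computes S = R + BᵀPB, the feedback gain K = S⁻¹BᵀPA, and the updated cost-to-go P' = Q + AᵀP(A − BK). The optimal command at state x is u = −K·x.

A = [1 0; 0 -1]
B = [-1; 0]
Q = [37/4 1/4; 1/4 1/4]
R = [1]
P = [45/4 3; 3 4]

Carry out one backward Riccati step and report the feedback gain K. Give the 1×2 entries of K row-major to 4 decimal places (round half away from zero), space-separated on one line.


BᵀP = [-11.2500 -3.0000]
S = R + BᵀPB = [1] + [11.2500] = [12.2500]
BᵀPA = [-11.2500 3.0000]
K = S⁻¹·BᵀPA = [-0.9184 0.2449]
A−BK = [0.0816 0.2449; 0.0000 -1.0000]
AᵀP(A−BK) = [0.9184 -0.2449; -0.2449 3.2653]
P' = Q + AᵀP(A−BK) = [10.1684 0.0051; 0.0051 3.5153]
tr(P') = 13.6837

-0.9184 0.2449


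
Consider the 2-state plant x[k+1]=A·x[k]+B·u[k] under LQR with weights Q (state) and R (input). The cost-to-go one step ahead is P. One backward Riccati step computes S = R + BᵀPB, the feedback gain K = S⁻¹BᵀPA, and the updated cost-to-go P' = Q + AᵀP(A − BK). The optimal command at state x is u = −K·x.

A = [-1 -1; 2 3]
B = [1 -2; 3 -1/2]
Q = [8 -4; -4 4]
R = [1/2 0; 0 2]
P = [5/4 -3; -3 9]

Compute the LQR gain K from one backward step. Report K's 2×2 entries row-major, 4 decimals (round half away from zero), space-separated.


BᵀP = [-7.7500 24.0000; -1.0000 1.5000]
S = R + BᵀPB = [1/2 0; 0 2] + [64.2500 3.5000; 3.5000 1.2500] = [64.7500 3.5000; 3.5000 3.2500]
BᵀPA = [55.7500 79.7500; 4.0000 5.5000]
K = S⁻¹·BᵀPA = [0.8436 1.2107; 0.3223 0.3885]
A−BK = [-1.1990 -1.4336; -0.3696 -0.4377]
AᵀP(A−BK) = [0.9311 1.2017; 1.2017 1.5631]
P' = Q + AᵀP(A−BK) = [8.9311 -2.7983; -2.7983 5.5631]
tr(P') = 14.4942

0.8436 1.2107 0.3223 0.3885
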